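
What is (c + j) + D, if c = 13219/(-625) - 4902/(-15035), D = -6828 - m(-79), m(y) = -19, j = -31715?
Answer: -72440179283/1879375 ≈ -38545.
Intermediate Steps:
D = -6809 (D = -6828 - 1*(-19) = -6828 + 19 = -6809)
c = -39136783/1879375 (c = 13219*(-1/625) - 4902*(-1/15035) = -13219/625 + 4902/15035 = -39136783/1879375 ≈ -20.824)
(c + j) + D = (-39136783/1879375 - 31715) - 6809 = -59643514908/1879375 - 6809 = -72440179283/1879375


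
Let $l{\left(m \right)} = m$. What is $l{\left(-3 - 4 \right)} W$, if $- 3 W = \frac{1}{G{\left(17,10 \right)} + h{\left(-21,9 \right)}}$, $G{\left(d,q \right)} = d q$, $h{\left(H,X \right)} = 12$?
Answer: $\frac{1}{78} \approx 0.012821$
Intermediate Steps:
$W = - \frac{1}{546}$ ($W = - \frac{1}{3 \left(17 \cdot 10 + 12\right)} = - \frac{1}{3 \left(170 + 12\right)} = - \frac{1}{3 \cdot 182} = \left(- \frac{1}{3}\right) \frac{1}{182} = - \frac{1}{546} \approx -0.0018315$)
$l{\left(-3 - 4 \right)} W = \left(-3 - 4\right) \left(- \frac{1}{546}\right) = \left(-7\right) \left(- \frac{1}{546}\right) = \frac{1}{78}$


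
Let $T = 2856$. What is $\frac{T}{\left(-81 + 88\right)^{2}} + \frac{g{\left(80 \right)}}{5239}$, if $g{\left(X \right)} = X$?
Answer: $\frac{2138072}{36673} \approx 58.301$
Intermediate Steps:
$\frac{T}{\left(-81 + 88\right)^{2}} + \frac{g{\left(80 \right)}}{5239} = \frac{2856}{\left(-81 + 88\right)^{2}} + \frac{80}{5239} = \frac{2856}{7^{2}} + 80 \cdot \frac{1}{5239} = \frac{2856}{49} + \frac{80}{5239} = 2856 \cdot \frac{1}{49} + \frac{80}{5239} = \frac{408}{7} + \frac{80}{5239} = \frac{2138072}{36673}$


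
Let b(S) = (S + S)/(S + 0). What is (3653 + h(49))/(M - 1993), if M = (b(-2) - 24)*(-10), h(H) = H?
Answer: -1234/591 ≈ -2.0880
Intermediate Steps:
b(S) = 2 (b(S) = (2*S)/S = 2)
M = 220 (M = (2 - 24)*(-10) = -22*(-10) = 220)
(3653 + h(49))/(M - 1993) = (3653 + 49)/(220 - 1993) = 3702/(-1773) = 3702*(-1/1773) = -1234/591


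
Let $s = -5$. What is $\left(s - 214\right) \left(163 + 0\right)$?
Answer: $-35697$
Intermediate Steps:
$\left(s - 214\right) \left(163 + 0\right) = \left(-5 - 214\right) \left(163 + 0\right) = \left(-219\right) 163 = -35697$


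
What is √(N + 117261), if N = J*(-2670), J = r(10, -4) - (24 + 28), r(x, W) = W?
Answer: √266781 ≈ 516.51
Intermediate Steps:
J = -56 (J = -4 - (24 + 28) = -4 - 1*52 = -4 - 52 = -56)
N = 149520 (N = -56*(-2670) = 149520)
√(N + 117261) = √(149520 + 117261) = √266781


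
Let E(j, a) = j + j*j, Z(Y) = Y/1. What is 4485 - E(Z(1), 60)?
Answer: 4483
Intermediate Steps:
Z(Y) = Y (Z(Y) = Y*1 = Y)
E(j, a) = j + j²
4485 - E(Z(1), 60) = 4485 - (1 + 1) = 4485 - 2 = 4483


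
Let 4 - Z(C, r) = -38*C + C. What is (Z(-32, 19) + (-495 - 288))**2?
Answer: 3853369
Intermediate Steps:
Z(C, r) = 4 + 37*C (Z(C, r) = 4 - (-38*C + C) = 4 - (-37)*C = 4 + 37*C)
(Z(-32, 19) + (-495 - 288))**2 = ((4 + 37*(-32)) + (-495 - 288))**2 = ((4 - 1184) - 783)**2 = (-1180 - 783)**2 = (-1963)**2 = 3853369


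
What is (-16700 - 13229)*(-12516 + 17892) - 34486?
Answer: -160932790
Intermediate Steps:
(-16700 - 13229)*(-12516 + 17892) - 34486 = -29929*5376 - 34486 = -160898304 - 34486 = -160932790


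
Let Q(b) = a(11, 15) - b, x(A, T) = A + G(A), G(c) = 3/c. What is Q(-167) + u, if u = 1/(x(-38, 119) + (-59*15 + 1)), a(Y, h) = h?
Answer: 6377060/35039 ≈ 182.00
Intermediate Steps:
x(A, T) = A + 3/A
Q(b) = 15 - b
u = -38/35039 (u = 1/((-38 + 3/(-38)) + (-59*15 + 1)) = 1/((-38 + 3*(-1/38)) + (-885 + 1)) = 1/((-38 - 3/38) - 884) = 1/(-1447/38 - 884) = 1/(-35039/38) = -38/35039 ≈ -0.0010845)
Q(-167) + u = (15 - 1*(-167)) - 38/35039 = (15 + 167) - 38/35039 = 182 - 38/35039 = 6377060/35039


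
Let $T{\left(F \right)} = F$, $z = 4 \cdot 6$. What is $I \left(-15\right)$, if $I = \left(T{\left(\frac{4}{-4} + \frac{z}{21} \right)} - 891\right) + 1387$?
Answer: $- \frac{52095}{7} \approx -7442.1$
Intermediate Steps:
$z = 24$
$I = \frac{3473}{7}$ ($I = \left(\left(\frac{4}{-4} + \frac{24}{21}\right) - 891\right) + 1387 = \left(\left(4 \left(- \frac{1}{4}\right) + 24 \cdot \frac{1}{21}\right) - 891\right) + 1387 = \left(\left(-1 + \frac{8}{7}\right) - 891\right) + 1387 = \left(\frac{1}{7} - 891\right) + 1387 = - \frac{6236}{7} + 1387 = \frac{3473}{7} \approx 496.14$)
$I \left(-15\right) = \frac{3473}{7} \left(-15\right) = - \frac{52095}{7}$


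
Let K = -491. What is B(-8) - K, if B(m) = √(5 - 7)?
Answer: 491 + I*√2 ≈ 491.0 + 1.4142*I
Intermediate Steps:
B(m) = I*√2 (B(m) = √(-2) = I*√2)
B(-8) - K = I*√2 - 1*(-491) = I*√2 + 491 = 491 + I*√2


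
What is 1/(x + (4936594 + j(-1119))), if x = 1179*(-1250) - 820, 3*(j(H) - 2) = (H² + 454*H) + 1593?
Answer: 1/3710602 ≈ 2.6950e-7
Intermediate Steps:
j(H) = 533 + H²/3 + 454*H/3 (j(H) = 2 + ((H² + 454*H) + 1593)/3 = 2 + (1593 + H² + 454*H)/3 = 2 + (531 + H²/3 + 454*H/3) = 533 + H²/3 + 454*H/3)
x = -1474570 (x = -1473750 - 820 = -1474570)
1/(x + (4936594 + j(-1119))) = 1/(-1474570 + (4936594 + (533 + (⅓)*(-1119)² + (454/3)*(-1119)))) = 1/(-1474570 + (4936594 + (533 + (⅓)*1252161 - 169342))) = 1/(-1474570 + (4936594 + (533 + 417387 - 169342))) = 1/(-1474570 + (4936594 + 248578)) = 1/(-1474570 + 5185172) = 1/3710602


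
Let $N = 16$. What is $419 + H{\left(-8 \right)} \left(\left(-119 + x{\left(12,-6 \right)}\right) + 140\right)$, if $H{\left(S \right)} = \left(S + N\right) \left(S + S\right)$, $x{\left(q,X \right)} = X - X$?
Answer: $-2269$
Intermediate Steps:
$x{\left(q,X \right)} = 0$
$H{\left(S \right)} = 2 S \left(16 + S\right)$ ($H{\left(S \right)} = \left(S + 16\right) \left(S + S\right) = \left(16 + S\right) 2 S = 2 S \left(16 + S\right)$)
$419 + H{\left(-8 \right)} \left(\left(-119 + x{\left(12,-6 \right)}\right) + 140\right) = 419 + 2 \left(-8\right) \left(16 - 8\right) \left(\left(-119 + 0\right) + 140\right) = 419 + 2 \left(-8\right) 8 \left(-119 + 140\right) = 419 - 2688 = -2269$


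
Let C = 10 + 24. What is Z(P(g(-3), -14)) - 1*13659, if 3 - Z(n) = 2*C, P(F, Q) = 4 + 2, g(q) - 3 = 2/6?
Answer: -13724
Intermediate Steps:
C = 34
g(q) = 10/3 (g(q) = 3 + 2/6 = 3 + 2*(1/6) = 3 + 1/3 = 10/3)
P(F, Q) = 6
Z(n) = -65 (Z(n) = 3 - 2*34 = 3 - 1*68 = 3 - 68 = -65)
Z(P(g(-3), -14)) - 1*13659 = -65 - 1*13659 = -65 - 13659 = -13724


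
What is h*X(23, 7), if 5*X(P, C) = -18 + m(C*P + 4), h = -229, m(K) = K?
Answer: -33663/5 ≈ -6732.6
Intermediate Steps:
X(P, C) = -14/5 + C*P/5 (X(P, C) = (-18 + (C*P + 4))/5 = (-18 + (4 + C*P))/5 = (-14 + C*P)/5 = -14/5 + C*P/5)
h*X(23, 7) = -229*(-14/5 + (1/5)*7*23) = -229*(-14/5 + 161/5) = -229*147/5 = -33663/5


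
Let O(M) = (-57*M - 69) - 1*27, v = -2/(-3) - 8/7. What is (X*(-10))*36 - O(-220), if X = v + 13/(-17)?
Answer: -1427676/119 ≈ -11997.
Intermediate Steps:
v = -10/21 (v = -2*(-⅓) - 8*⅐ = ⅔ - 8/7 = -10/21 ≈ -0.47619)
O(M) = -96 - 57*M (O(M) = (-69 - 57*M) - 27 = -96 - 57*M)
X = -443/357 (X = -10/21 + 13/(-17) = -10/21 + 13*(-1/17) = -10/21 - 13/17 = -443/357 ≈ -1.2409)
(X*(-10))*36 - O(-220) = -443/357*(-10)*36 - (-96 - 57*(-220)) = (4430/357)*36 - (-96 + 12540) = 53160/119 - 1*12444 = 53160/119 - 12444 = -1427676/119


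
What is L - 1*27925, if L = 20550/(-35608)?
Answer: -497186975/17804 ≈ -27926.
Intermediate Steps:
L = -10275/17804 (L = 20550*(-1/35608) = -10275/17804 ≈ -0.57712)
L - 1*27925 = -10275/17804 - 1*27925 = -10275/17804 - 27925 = -497186975/17804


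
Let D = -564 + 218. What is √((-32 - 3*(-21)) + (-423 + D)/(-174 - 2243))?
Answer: 4*√11434827/2417 ≈ 5.5963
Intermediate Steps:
D = -346
√((-32 - 3*(-21)) + (-423 + D)/(-174 - 2243)) = √((-32 - 3*(-21)) + (-423 - 346)/(-174 - 2243)) = √((-32 + 63) - 769/(-2417)) = √(31 - 769*(-1/2417)) = √(31 + 769/2417) = √(75696/2417) = 4*√11434827/2417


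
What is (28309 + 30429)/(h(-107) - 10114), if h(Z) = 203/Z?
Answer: -6284966/1082401 ≈ -5.8065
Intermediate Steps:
(28309 + 30429)/(h(-107) - 10114) = (28309 + 30429)/(203/(-107) - 10114) = 58738/(203*(-1/107) - 10114) = 58738/(-203/107 - 10114) = 58738/(-1082401/107) = 58738*(-107/1082401) = -6284966/1082401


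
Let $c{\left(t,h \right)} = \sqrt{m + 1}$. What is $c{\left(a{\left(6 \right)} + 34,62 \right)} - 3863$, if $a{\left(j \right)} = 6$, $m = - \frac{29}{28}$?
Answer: $-3863 + \frac{i \sqrt{7}}{14} \approx -3863.0 + 0.18898 i$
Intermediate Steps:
$m = - \frac{29}{28}$ ($m = \left(-29\right) \frac{1}{28} = - \frac{29}{28} \approx -1.0357$)
$c{\left(t,h \right)} = \frac{i \sqrt{7}}{14}$ ($c{\left(t,h \right)} = \sqrt{- \frac{29}{28} + 1} = \sqrt{- \frac{1}{28}} = \frac{i \sqrt{7}}{14}$)
$c{\left(a{\left(6 \right)} + 34,62 \right)} - 3863 = \frac{i \sqrt{7}}{14} - 3863 = -3863 + \frac{i \sqrt{7}}{14}$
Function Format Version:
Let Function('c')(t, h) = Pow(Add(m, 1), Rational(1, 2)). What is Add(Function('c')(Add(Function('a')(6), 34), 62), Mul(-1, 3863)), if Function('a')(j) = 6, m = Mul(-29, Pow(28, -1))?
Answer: Add(-3863, Mul(Rational(1, 14), I, Pow(7, Rational(1, 2)))) ≈ Add(-3863.0, Mul(0.18898, I))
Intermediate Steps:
m = Rational(-29, 28) (m = Mul(-29, Rational(1, 28)) = Rational(-29, 28) ≈ -1.0357)
Function('c')(t, h) = Mul(Rational(1, 14), I, Pow(7, Rational(1, 2))) (Function('c')(t, h) = Pow(Add(Rational(-29, 28), 1), Rational(1, 2)) = Pow(Rational(-1, 28), Rational(1, 2)) = Mul(Rational(1, 14), I, Pow(7, Rational(1, 2))))
Add(Function('c')(Add(Function('a')(6), 34), 62), Mul(-1, 3863)) = Add(Mul(Rational(1, 14), I, Pow(7, Rational(1, 2))), Mul(-1, 3863)) = Add(Mul(Rational(1, 14), I, Pow(7, Rational(1, 2))), -3863) = Add(-3863, Mul(Rational(1, 14), I, Pow(7, Rational(1, 2))))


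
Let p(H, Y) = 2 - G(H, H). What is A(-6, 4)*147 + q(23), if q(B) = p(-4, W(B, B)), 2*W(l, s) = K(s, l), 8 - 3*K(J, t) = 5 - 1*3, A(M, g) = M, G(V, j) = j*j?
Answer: -896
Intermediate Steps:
G(V, j) = j²
K(J, t) = 2 (K(J, t) = 8/3 - (5 - 1*3)/3 = 8/3 - (5 - 3)/3 = 8/3 - ⅓*2 = 8/3 - ⅔ = 2)
W(l, s) = 1 (W(l, s) = (½)*2 = 1)
p(H, Y) = 2 - H²
q(B) = -14 (q(B) = 2 - 1*(-4)² = 2 - 1*16 = 2 - 16 = -14)
A(-6, 4)*147 + q(23) = -6*147 - 14 = -882 - 14 = -896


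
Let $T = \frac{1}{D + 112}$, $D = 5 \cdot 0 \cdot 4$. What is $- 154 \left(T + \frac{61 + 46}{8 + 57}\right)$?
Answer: $- \frac{132539}{520} \approx -254.88$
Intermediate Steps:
$D = 0$ ($D = 0 \cdot 4 = 0$)
$T = \frac{1}{112}$ ($T = \frac{1}{0 + 112} = \frac{1}{112} \approx 0.0089286$)
$- 154 \left(T + \frac{61 + 46}{8 + 57}\right) = - 154 \left(\frac{1}{112} + \frac{61 + 46}{8 + 57}\right) = - 154 \left(\frac{1}{112} + \frac{107}{65}\right) = \left(-154\right) \frac{12049}{7280} = - \frac{132539}{520}$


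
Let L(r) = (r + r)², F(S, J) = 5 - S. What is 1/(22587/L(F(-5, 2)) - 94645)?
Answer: -400/37835413 ≈ -1.0572e-5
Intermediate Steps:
L(r) = 4*r² (L(r) = (2*r)² = 4*r²)
1/(22587/L(F(-5, 2)) - 94645) = 1/(22587/((4*(5 - 1*(-5))²)) - 94645) = 1/(22587/((4*(5 + 5)²)) - 94645) = 1/(22587/((4*10²)) - 94645) = 1/(22587/((4*100)) - 94645) = 1/(22587/400 - 94645) = 1/(-37835413/400) = -400/37835413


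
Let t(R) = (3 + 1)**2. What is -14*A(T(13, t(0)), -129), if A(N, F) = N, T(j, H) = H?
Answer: -224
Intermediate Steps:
t(R) = 16 (t(R) = 4**2 = 16)
-14*A(T(13, t(0)), -129) = -14*16 = -224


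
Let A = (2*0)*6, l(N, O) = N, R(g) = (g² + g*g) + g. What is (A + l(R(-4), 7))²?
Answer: 784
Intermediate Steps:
R(g) = g + 2*g² (R(g) = (g² + g²) + g = 2*g² + g = g + 2*g²)
A = 0 (A = 0*6 = 0)
(A + l(R(-4), 7))² = (0 - 4*(1 + 2*(-4)))² = (0 - 4*(1 - 8))² = (0 - 4*(-7))² = (0 + 28)² = 28² = 784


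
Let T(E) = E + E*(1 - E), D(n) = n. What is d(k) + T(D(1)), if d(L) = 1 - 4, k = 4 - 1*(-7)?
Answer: -2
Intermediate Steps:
k = 11 (k = 4 + 7 = 11)
d(L) = -3
d(k) + T(D(1)) = -3 + 1*(2 - 1*1) = -3 + 1*(2 - 1) = -3 + 1*1 = -3 + 1 = -2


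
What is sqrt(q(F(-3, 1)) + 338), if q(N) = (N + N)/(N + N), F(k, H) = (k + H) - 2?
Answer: sqrt(339) ≈ 18.412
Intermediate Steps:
F(k, H) = -2 + H + k (F(k, H) = (H + k) - 2 = -2 + H + k)
q(N) = 1 (q(N) = (2*N)/((2*N)) = (2*N)*(1/(2*N)) = 1)
sqrt(q(F(-3, 1)) + 338) = sqrt(1 + 338) = sqrt(339)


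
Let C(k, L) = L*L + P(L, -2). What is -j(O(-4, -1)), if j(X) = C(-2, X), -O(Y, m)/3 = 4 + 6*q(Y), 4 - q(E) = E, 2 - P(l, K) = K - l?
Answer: -24184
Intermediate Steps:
P(l, K) = 2 + l - K (P(l, K) = 2 - (K - l) = 2 + (l - K) = 2 + l - K)
q(E) = 4 - E
C(k, L) = 4 + L + L² (C(k, L) = L*L + (2 + L - 1*(-2)) = L² + (2 + L + 2) = L² + (4 + L) = 4 + L + L²)
O(Y, m) = -84 + 18*Y (O(Y, m) = -3*(4 + 6*(4 - Y)) = -3*(4 + (24 - 6*Y)) = -3*(28 - 6*Y) = -84 + 18*Y)
j(X) = 4 + X + X²
-j(O(-4, -1)) = -(4 + (-84 + 18*(-4)) + (-84 + 18*(-4))²) = -(4 + (-84 - 72) + (-84 - 72)²) = -(4 - 156 + (-156)²) = -(4 - 156 + 24336) = -1*24184 = -24184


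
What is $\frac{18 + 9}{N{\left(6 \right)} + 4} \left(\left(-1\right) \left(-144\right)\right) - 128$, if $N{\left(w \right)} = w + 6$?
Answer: $115$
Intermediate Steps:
$N{\left(w \right)} = 6 + w$
$\frac{18 + 9}{N{\left(6 \right)} + 4} \left(\left(-1\right) \left(-144\right)\right) - 128 = \frac{18 + 9}{\left(6 + 6\right) + 4} \left(\left(-1\right) \left(-144\right)\right) - 128 = \frac{27}{12 + 4} \cdot 144 - 128 = \frac{27}{16} \cdot 144 - 128 = 243 - 128 = 115$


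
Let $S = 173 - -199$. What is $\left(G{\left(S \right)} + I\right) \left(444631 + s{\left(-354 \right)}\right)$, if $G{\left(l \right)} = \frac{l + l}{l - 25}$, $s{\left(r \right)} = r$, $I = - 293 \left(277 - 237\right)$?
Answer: $- \frac{1806472932592}{347} \approx -5.206 \cdot 10^{9}$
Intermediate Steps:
$I = -11720$ ($I = - 293 \left(277 - 237\right) = \left(-293\right) 40 = -11720$)
$S = 372$ ($S = 173 + 199 = 372$)
$G{\left(l \right)} = \frac{2 l}{-25 + l}$
$\left(G{\left(S \right)} + I\right) \left(444631 + s{\left(-354 \right)}\right) = \left(2 \cdot 372 \frac{1}{-25 + 372} - 11720\right) \left(444631 - 354\right) = \left(2 \cdot 372 \cdot \frac{1}{347} - 11720\right) 444277 = \left(\frac{744}{347} - 11720\right) 444277 = \left(- \frac{4066096}{347}\right) 444277 = - \frac{1806472932592}{347}$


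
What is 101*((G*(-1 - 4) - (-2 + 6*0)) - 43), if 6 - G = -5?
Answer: -9696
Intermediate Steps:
G = 11 (G = 6 - 1*(-5) = 6 + 5 = 11)
101*((G*(-1 - 4) - (-2 + 6*0)) - 43) = 101*((11*(-1 - 4) - (-2 + 6*0)) - 43) = 101*((11*(-5) - (-2 + 0)) - 43) = 101*((-55 - 1*(-2)) - 43) = 101*((-55 + 2) - 43) = 101*(-53 - 43) = 101*(-96) = -9696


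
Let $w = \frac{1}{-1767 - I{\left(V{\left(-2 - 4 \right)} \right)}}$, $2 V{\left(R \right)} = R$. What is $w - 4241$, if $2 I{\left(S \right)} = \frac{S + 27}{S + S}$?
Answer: $- \frac{7485366}{1765} \approx -4241.0$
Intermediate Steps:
$V{\left(R \right)} = \frac{R}{2}$
$I{\left(S \right)} = \frac{27 + S}{4 S}$ ($I{\left(S \right)} = \frac{\left(S + 27\right) \frac{1}{S + S}}{2} = \frac{\left(27 + S\right) \frac{1}{2 S}}{2} = \frac{\frac{1}{2} \frac{1}{S} \left(27 + S\right)}{2} = \frac{27 + S}{4 S}$)
$w = - \frac{1}{1765}$ ($w = \frac{1}{-1767 - \frac{27 + \frac{-2 - 4}{2}}{4 \frac{-2 - 4}{2}}} = \frac{1}{-1767 - \frac{27 + \frac{1}{2} \left(-6\right)}{4 \cdot \frac{1}{2} \left(-6\right)}} = \frac{1}{-1767 - \frac{27 - 3}{4 \left(-3\right)}} = \frac{1}{-1767 - \frac{1}{4} \left(- \frac{1}{3}\right) 24} = \frac{1}{-1767 - -2} = \frac{1}{-1767 + 2} = \frac{1}{-1765} = - \frac{1}{1765} \approx -0.00056657$)
$w - 4241 = - \frac{1}{1765} - 4241 = - \frac{7485366}{1765}$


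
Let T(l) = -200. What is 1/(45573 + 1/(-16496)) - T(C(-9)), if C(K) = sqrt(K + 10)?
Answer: 150354457896/751772207 ≈ 200.00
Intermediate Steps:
C(K) = sqrt(10 + K)
1/(45573 + 1/(-16496)) - T(C(-9)) = 1/(45573 + 1/(-16496)) - 1*(-200) = 1/(45573 - 1/16496) + 200 = 1/(751772207/16496) + 200 = 16496/751772207 + 200 = 150354457896/751772207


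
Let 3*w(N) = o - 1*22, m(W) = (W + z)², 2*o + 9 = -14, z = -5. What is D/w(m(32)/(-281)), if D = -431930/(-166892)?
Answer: -647895/2795441 ≈ -0.23177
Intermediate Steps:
o = -23/2 (o = -9/2 + (½)*(-14) = -9/2 - 7 = -23/2 ≈ -11.500)
m(W) = (-5 + W)² (m(W) = (W - 5)² = (-5 + W)²)
w(N) = -67/6 (w(N) = (-23/2 - 1*22)/3 = (-23/2 - 22)/3 = (⅓)*(-67/2) = -67/6)
D = 215965/83446 (D = -431930*(-1/166892) = 215965/83446 ≈ 2.5881)
D/w(m(32)/(-281)) = 215965/(83446*(-67/6)) = (215965/83446)*(-6/67) = -647895/2795441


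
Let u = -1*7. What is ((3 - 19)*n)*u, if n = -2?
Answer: -224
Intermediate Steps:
u = -7
((3 - 19)*n)*u = ((3 - 19)*(-2))*(-7) = -16*(-2)*(-7) = 32*(-7) = -224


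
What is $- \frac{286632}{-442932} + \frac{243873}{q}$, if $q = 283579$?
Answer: $\frac{15775164297}{10467184469} \approx 1.5071$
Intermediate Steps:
$- \frac{286632}{-442932} + \frac{243873}{q} = - \frac{286632}{-442932} + \frac{243873}{283579} = \left(-286632\right) \left(- \frac{1}{442932}\right) + 243873 \cdot \frac{1}{283579} = \frac{23886}{36911} + \frac{243873}{283579} = \frac{15775164297}{10467184469}$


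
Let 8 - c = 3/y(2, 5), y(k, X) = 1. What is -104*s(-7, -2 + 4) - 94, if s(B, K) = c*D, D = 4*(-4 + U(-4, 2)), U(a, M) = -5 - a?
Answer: 10306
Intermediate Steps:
c = 5 (c = 8 - 3/1 = 8 - 3 = 5)
D = -20 (D = 4*(-4 + (-5 - 1*(-4))) = 4*(-4 + (-5 + 4)) = 4*(-4 - 1) = 4*(-5) = -20)
s(B, K) = -100 (s(B, K) = 5*(-20) = -100)
-104*s(-7, -2 + 4) - 94 = -104*(-100) - 94 = 10400 - 94 = 10306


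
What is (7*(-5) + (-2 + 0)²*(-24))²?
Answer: 17161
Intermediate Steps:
(7*(-5) + (-2 + 0)²*(-24))² = (-35 + (-2)²*(-24))² = (-35 + 4*(-24))² = (-35 - 96)² = (-131)² = 17161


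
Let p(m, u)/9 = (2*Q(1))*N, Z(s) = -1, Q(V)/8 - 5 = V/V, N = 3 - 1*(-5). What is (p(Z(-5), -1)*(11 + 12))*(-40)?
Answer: -6359040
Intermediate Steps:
N = 8 (N = 3 + 5 = 8)
Q(V) = 48 (Q(V) = 40 + 8*(V/V) = 40 + 8*1 = 40 + 8 = 48)
p(m, u) = 6912 (p(m, u) = 9*((2*48)*8) = 9*(96*8) = 9*768 = 6912)
(p(Z(-5), -1)*(11 + 12))*(-40) = (6912*(11 + 12))*(-40) = (6912*23)*(-40) = 158976*(-40) = -6359040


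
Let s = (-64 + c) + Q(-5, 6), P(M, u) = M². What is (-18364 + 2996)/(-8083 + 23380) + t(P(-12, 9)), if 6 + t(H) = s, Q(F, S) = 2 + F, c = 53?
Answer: -321308/15297 ≈ -21.005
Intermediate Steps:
s = -14 (s = (-64 + 53) + (2 - 5) = -11 - 3 = -14)
t(H) = -20 (t(H) = -6 - 14 = -20)
(-18364 + 2996)/(-8083 + 23380) + t(P(-12, 9)) = (-18364 + 2996)/(-8083 + 23380) - 20 = -15368/15297 - 20 = -321308/15297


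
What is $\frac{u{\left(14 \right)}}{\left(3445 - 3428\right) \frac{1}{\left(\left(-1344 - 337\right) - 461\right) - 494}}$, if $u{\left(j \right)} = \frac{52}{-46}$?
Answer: $\frac{68536}{391} \approx 175.28$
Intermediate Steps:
$u{\left(j \right)} = - \frac{26}{23}$ ($u{\left(j \right)} = 52 \left(- \frac{1}{46}\right) = - \frac{26}{23}$)
$\frac{u{\left(14 \right)}}{\left(3445 - 3428\right) \frac{1}{\left(\left(-1344 - 337\right) - 461\right) - 494}} = - \frac{26}{23 \frac{3445 - 3428}{\left(\left(-1344 - 337\right) - 461\right) - 494}} = - \frac{26}{23 \frac{17}{\left(-1681 - 461\right) - 494}} = - \frac{26}{23 \frac{17}{-2142 - 494}} = - \frac{26}{23 \frac{17}{-2636}} = - \frac{26}{23 \cdot 17 \left(- \frac{1}{2636}\right)} = - \frac{26}{23 \left(- \frac{17}{2636}\right)} = \left(- \frac{26}{23}\right) \left(- \frac{2636}{17}\right) = \frac{68536}{391}$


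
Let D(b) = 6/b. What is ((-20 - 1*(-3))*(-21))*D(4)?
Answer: 1071/2 ≈ 535.50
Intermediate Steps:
((-20 - 1*(-3))*(-21))*D(4) = ((-20 - 1*(-3))*(-21))*(6/4) = ((-20 + 3)*(-21))*(6*(1/4)) = -17*(-21)*(3/2) = 357*(3/2) = 1071/2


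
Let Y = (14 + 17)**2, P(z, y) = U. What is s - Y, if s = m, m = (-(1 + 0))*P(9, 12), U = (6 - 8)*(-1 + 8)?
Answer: -947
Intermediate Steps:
U = -14 (U = -2*7 = -14)
P(z, y) = -14
m = 14 (m = -(1 + 0)*(-14) = -1*1*(-14) = -1*(-14) = 14)
Y = 961 (Y = 31**2 = 961)
s = 14
s - Y = 14 - 1*961 = 14 - 961 = -947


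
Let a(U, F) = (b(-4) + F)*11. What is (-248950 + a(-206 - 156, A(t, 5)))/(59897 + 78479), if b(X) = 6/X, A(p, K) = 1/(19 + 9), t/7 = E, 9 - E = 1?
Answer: -6971051/3874528 ≈ -1.7992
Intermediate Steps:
E = 8 (E = 9 - 1*1 = 9 - 1 = 8)
t = 56 (t = 7*8 = 56)
A(p, K) = 1/28
a(U, F) = -33/2 + 11*F (a(U, F) = (6/(-4) + F)*11 = (6*(-¼) + F)*11 = (-3/2 + F)*11 = -33/2 + 11*F)
(-248950 + a(-206 - 156, A(t, 5)))/(59897 + 78479) = (-248950 + (-33/2 + 11*(1/28)))/(59897 + 78479) = (-248950 + (-33/2 + 11/28))/138376 = (-248950 - 451/28)*(1/138376) = -6971051/28*1/138376 = -6971051/3874528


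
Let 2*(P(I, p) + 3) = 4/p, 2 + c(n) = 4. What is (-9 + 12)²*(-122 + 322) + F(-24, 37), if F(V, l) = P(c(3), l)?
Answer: 66491/37 ≈ 1797.1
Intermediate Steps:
c(n) = 2 (c(n) = -2 + 4 = 2)
P(I, p) = -3 + 2/p (P(I, p) = -3 + (4/p)/2 = -3 + 2/p)
F(V, l) = -3 + 2/l
(-9 + 12)²*(-122 + 322) + F(-24, 37) = (-9 + 12)²*(-122 + 322) + (-3 + 2/37) = 3²*200 + (-3 + 2*(1/37)) = 9*200 + (-3 + 2/37) = 1800 - 109/37 = 66491/37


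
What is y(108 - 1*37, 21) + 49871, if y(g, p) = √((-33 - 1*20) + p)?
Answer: 49871 + 4*I*√2 ≈ 49871.0 + 5.6569*I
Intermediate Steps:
y(g, p) = √(-53 + p) (y(g, p) = √((-33 - 20) + p) = √(-53 + p))
y(108 - 1*37, 21) + 49871 = √(-53 + 21) + 49871 = √(-32) + 49871 = 4*I*√2 + 49871 = 49871 + 4*I*√2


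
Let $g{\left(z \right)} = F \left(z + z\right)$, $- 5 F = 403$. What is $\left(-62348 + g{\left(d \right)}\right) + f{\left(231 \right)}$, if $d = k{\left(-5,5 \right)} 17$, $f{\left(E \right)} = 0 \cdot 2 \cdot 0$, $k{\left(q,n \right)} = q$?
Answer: $-48646$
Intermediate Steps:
$F = - \frac{403}{5}$ ($F = \left(- \frac{1}{5}\right) 403 = - \frac{403}{5} \approx -80.6$)
$f{\left(E \right)} = 0$ ($f{\left(E \right)} = 0 \cdot 0 = 0$)
$d = -85$ ($d = \left(-5\right) 17 = -85$)
$g{\left(z \right)} = - \frac{806 z}{5}$ ($g{\left(z \right)} = - \frac{403 \left(z + z\right)}{5} = - \frac{403 \cdot 2 z}{5} = - \frac{806 z}{5}$)
$\left(-62348 + g{\left(d \right)}\right) + f{\left(231 \right)} = \left(-62348 - -13702\right) + 0 = \left(-62348 + 13702\right) + 0 = -48646 + 0 = -48646$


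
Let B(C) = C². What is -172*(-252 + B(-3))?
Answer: 41796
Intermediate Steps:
-172*(-252 + B(-3)) = -172*(-252 + (-3)²) = -172*(-252 + 9) = -172*(-243) = 41796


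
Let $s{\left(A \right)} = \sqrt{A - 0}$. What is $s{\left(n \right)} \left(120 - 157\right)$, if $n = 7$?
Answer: $- 37 \sqrt{7} \approx -97.893$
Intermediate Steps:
$s{\left(A \right)} = \sqrt{A}$ ($s{\left(A \right)} = \sqrt{A + 0} = \sqrt{A}$)
$s{\left(n \right)} \left(120 - 157\right) = \sqrt{7} \left(120 - 157\right) = \sqrt{7} \left(-37\right) = - 37 \sqrt{7}$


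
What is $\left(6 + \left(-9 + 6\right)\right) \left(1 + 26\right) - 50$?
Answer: $31$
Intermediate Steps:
$\left(6 + \left(-9 + 6\right)\right) \left(1 + 26\right) - 50 = \left(6 - 3\right) 27 - 50 = 3 \cdot 27 - 50 = 81 - 50 = 31$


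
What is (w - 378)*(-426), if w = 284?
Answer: 40044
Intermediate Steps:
(w - 378)*(-426) = (284 - 378)*(-426) = -94*(-426) = 40044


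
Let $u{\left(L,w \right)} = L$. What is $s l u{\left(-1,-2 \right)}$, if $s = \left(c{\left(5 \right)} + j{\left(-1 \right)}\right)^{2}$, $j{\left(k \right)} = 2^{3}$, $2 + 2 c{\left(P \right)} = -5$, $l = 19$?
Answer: $- \frac{1539}{4} \approx -384.75$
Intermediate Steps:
$c{\left(P \right)} = - \frac{7}{2}$ ($c{\left(P \right)} = -1 + \frac{1}{2} \left(-5\right) = -1 - \frac{5}{2} = - \frac{7}{2}$)
$j{\left(k \right)} = 8$
$s = \frac{81}{4}$ ($s = \left(- \frac{7}{2} + 8\right)^{2} = \left(\frac{9}{2}\right)^{2} = \frac{81}{4} \approx 20.25$)
$s l u{\left(-1,-2 \right)} = \frac{81}{4} \cdot 19 \left(-1\right) = \frac{1539}{4} \left(-1\right) = - \frac{1539}{4}$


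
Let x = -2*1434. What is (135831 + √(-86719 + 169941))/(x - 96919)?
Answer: -135831/99787 - √83222/99787 ≈ -1.3641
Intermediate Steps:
x = -2868
(135831 + √(-86719 + 169941))/(x - 96919) = (135831 + √(-86719 + 169941))/(-2868 - 96919) = (135831 + √83222)/(-99787) = (135831 + √83222)*(-1/99787) = -135831/99787 - √83222/99787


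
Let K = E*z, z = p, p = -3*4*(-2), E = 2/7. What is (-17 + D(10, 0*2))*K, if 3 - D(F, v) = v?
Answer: -96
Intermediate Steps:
D(F, v) = 3 - v
E = 2/7 (E = 2*(1/7) = 2/7 ≈ 0.28571)
p = 24 (p = -12*(-2) = 24)
z = 24
K = 48/7 (K = (2/7)*24 = 48/7 ≈ 6.8571)
(-17 + D(10, 0*2))*K = (-17 + (3 - 0*2))*(48/7) = (-17 + (3 - 1*0))*(48/7) = (-17 + (3 + 0))*(48/7) = (-17 + 3)*(48/7) = -14*48/7 = -96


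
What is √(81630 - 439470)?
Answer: 12*I*√2485 ≈ 598.2*I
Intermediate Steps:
√(81630 - 439470) = √(-357840) = 12*I*√2485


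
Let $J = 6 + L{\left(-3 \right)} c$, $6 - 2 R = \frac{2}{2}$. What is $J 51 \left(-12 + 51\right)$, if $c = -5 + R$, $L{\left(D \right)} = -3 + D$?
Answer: $41769$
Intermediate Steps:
$R = \frac{5}{2}$ ($R = 3 - \frac{2 \cdot \frac{1}{2}}{2} = 3 - \frac{1}{2} = \frac{5}{2} \approx 2.5$)
$c = - \frac{5}{2}$ ($c = -5 + \frac{5}{2} = - \frac{5}{2} \approx -2.5$)
$J = 21$ ($J = 6 + \left(-3 - 3\right) \left(- \frac{5}{2}\right) = 6 - -15 = 6 + 15 = 21$)
$J 51 \left(-12 + 51\right) = 21 \cdot 51 \left(-12 + 51\right) = 21 \cdot 51 \cdot 39 = 21 \cdot 1989 = 41769$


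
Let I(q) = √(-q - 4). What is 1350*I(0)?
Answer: 2700*I ≈ 2700.0*I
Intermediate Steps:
I(q) = √(-4 - q)
1350*I(0) = 1350*√(-4 - 1*0) = 1350*√(-4 + 0) = 1350*√(-4) = 1350*(2*I) = 2700*I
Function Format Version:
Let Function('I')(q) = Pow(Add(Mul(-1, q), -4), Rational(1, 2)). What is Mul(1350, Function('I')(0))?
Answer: Mul(2700, I) ≈ Mul(2700.0, I)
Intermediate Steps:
Function('I')(q) = Pow(Add(-4, Mul(-1, q)), Rational(1, 2))
Mul(1350, Function('I')(0)) = Mul(1350, Pow(Add(-4, Mul(-1, 0)), Rational(1, 2))) = Mul(1350, Pow(Add(-4, 0), Rational(1, 2))) = Mul(1350, Pow(-4, Rational(1, 2))) = Mul(1350, Mul(2, I)) = Mul(2700, I)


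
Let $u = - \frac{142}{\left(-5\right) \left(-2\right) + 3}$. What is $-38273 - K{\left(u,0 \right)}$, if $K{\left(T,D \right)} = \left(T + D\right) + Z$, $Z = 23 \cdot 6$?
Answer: $- \frac{499201}{13} \approx -38400.0$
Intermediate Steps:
$Z = 138$
$u = - \frac{142}{13}$ ($u = - \frac{142}{10 + 3} = - \frac{142}{13} \approx -10.923$)
$K{\left(T,D \right)} = 138 + D + T$ ($K{\left(T,D \right)} = \left(T + D\right) + 138 = \left(D + T\right) + 138 = 138 + D + T$)
$-38273 - K{\left(u,0 \right)} = -38273 - \left(138 + 0 - \frac{142}{13}\right) = -38273 - \frac{1652}{13} = - \frac{499201}{13}$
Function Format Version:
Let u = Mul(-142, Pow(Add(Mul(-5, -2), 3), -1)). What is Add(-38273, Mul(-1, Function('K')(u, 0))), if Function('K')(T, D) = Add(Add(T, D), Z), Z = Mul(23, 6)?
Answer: Rational(-499201, 13) ≈ -38400.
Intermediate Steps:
Z = 138
u = Rational(-142, 13) (u = Mul(-142, Pow(Add(10, 3), -1)) = Mul(-142, Pow(13, -1)) = Mul(-142, Rational(1, 13)) = Rational(-142, 13) ≈ -10.923)
Function('K')(T, D) = Add(138, D, T) (Function('K')(T, D) = Add(Add(T, D), 138) = Add(Add(D, T), 138) = Add(138, D, T))
Add(-38273, Mul(-1, Function('K')(u, 0))) = Add(-38273, Mul(-1, Add(138, 0, Rational(-142, 13)))) = Add(-38273, Mul(-1, Rational(1652, 13))) = Add(-38273, Rational(-1652, 13)) = Rational(-499201, 13)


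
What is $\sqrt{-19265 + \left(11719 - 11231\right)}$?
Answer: $i \sqrt{18777} \approx 137.03 i$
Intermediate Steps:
$\sqrt{-19265 + \left(11719 - 11231\right)} = \sqrt{-19265 + 488} = \sqrt{-18777} = i \sqrt{18777}$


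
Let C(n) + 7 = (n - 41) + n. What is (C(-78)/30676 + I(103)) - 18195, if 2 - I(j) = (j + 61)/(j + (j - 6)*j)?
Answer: -704169010754/38705443 ≈ -18193.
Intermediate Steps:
C(n) = -48 + 2*n (C(n) = -7 + ((n - 41) + n) = -7 + ((-41 + n) + n) = -7 + (-41 + 2*n) = -48 + 2*n)
I(j) = 2 - (61 + j)/(j + j*(-6 + j)) (I(j) = 2 - (j + 61)/(j + (j - 6)*j) = 2 - (61 + j)/(j + (-6 + j)*j) = 2 - (61 + j)/(j + j*(-6 + j)))
(C(-78)/30676 + I(103)) - 18195 = ((-48 + 2*(-78))/30676 + (-61 - 11*103 + 2*103**2)/(103*(-5 + 103))) - 18195 = ((-48 - 156)*(1/30676) + (1/103)*(-61 - 1133 + 2*10609)/98) - 18195 = (-204*1/30676 + (1/103)*(1/98)*(-61 - 1133 + 21218)) - 18195 = (-51/7669 + (1/103)*(1/98)*20024) - 18195 = (-51/7669 + 10012/5047) - 18195 = 76524631/38705443 - 18195 = -704169010754/38705443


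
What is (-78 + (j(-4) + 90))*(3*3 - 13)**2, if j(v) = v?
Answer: 128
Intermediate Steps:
(-78 + (j(-4) + 90))*(3*3 - 13)**2 = (-78 + (-4 + 90))*(3*3 - 13)**2 = (-78 + 86)*(9 - 13)**2 = 8*(-4)**2 = 8*16 = 128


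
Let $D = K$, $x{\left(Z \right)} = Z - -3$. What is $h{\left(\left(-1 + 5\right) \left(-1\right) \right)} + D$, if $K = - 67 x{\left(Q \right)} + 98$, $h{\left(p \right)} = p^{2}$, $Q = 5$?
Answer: $-422$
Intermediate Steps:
$x{\left(Z \right)} = 3 + Z$ ($x{\left(Z \right)} = Z + 3 = 3 + Z$)
$K = -438$ ($K = - 67 \left(3 + 5\right) + 98 = \left(-67\right) 8 + 98 = -536 + 98 = -438$)
$D = -438$
$h{\left(\left(-1 + 5\right) \left(-1\right) \right)} + D = \left(\left(-1 + 5\right) \left(-1\right)\right)^{2} - 438 = \left(4 \left(-1\right)\right)^{2} - 438 = \left(-4\right)^{2} - 438 = 16 - 438 = -422$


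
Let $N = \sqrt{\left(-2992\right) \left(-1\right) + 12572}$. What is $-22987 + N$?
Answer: $-22987 + 2 \sqrt{3891} \approx -22862.0$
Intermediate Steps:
$N = 2 \sqrt{3891}$ ($N = \sqrt{2992 + 12572} = \sqrt{15564} = 2 \sqrt{3891} \approx 124.76$)
$-22987 + N = -22987 + 2 \sqrt{3891}$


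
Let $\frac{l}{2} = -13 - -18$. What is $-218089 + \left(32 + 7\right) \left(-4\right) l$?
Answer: $-219649$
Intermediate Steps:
$l = 10$ ($l = 2 \left(-13 - -18\right) = 2 \left(-13 + 18\right) = 2 \cdot 5 = 10$)
$-218089 + \left(32 + 7\right) \left(-4\right) l = -218089 + \left(32 + 7\right) \left(-4\right) 10 = -218089 + 39 \left(-4\right) 10 = -218089 - 1560 = -219649$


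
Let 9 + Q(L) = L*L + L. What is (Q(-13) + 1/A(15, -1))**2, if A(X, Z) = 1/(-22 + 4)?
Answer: 16641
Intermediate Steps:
A(X, Z) = -1/18 (A(X, Z) = 1/(-18) = -1/18)
Q(L) = -9 + L + L**2 (Q(L) = -9 + (L*L + L) = -9 + (L**2 + L) = -9 + (L + L**2) = -9 + L + L**2)
(Q(-13) + 1/A(15, -1))**2 = ((-9 - 13 + (-13)**2) + 1/(-1/18))**2 = ((-9 - 13 + 169) - 18)**2 = (147 - 18)**2 = 129**2 = 16641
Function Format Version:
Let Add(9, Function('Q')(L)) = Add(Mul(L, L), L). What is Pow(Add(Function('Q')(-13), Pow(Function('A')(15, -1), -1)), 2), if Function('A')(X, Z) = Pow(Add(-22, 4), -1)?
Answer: 16641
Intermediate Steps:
Function('A')(X, Z) = Rational(-1, 18) (Function('A')(X, Z) = Pow(-18, -1) = Rational(-1, 18))
Function('Q')(L) = Add(-9, L, Pow(L, 2)) (Function('Q')(L) = Add(-9, Add(Mul(L, L), L)) = Add(-9, Add(Pow(L, 2), L)) = Add(-9, Add(L, Pow(L, 2))) = Add(-9, L, Pow(L, 2)))
Pow(Add(Function('Q')(-13), Pow(Function('A')(15, -1), -1)), 2) = Pow(Add(Add(-9, -13, Pow(-13, 2)), Pow(Rational(-1, 18), -1)), 2) = Pow(Add(Add(-9, -13, 169), -18), 2) = Pow(Add(147, -18), 2) = Pow(129, 2) = 16641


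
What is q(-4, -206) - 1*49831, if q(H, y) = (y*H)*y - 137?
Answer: -219712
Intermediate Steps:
q(H, y) = -137 + H*y² (q(H, y) = (H*y)*y - 137 = H*y² - 137 = -137 + H*y²)
q(-4, -206) - 1*49831 = (-137 - 4*(-206)²) - 1*49831 = (-137 - 4*42436) - 49831 = (-137 - 169744) - 49831 = -169881 - 49831 = -219712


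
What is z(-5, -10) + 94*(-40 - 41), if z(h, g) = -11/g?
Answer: -76129/10 ≈ -7612.9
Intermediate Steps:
z(-5, -10) + 94*(-40 - 41) = -11/(-10) + 94*(-40 - 41) = -11*(-⅒) + 94*(-81) = 11/10 - 7614 = -76129/10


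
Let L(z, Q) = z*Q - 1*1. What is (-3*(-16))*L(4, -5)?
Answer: -1008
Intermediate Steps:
L(z, Q) = -1 + Q*z (L(z, Q) = Q*z - 1 = -1 + Q*z)
(-3*(-16))*L(4, -5) = (-3*(-16))*(-1 - 5*4) = 48*(-1 - 20) = 48*(-21) = -1008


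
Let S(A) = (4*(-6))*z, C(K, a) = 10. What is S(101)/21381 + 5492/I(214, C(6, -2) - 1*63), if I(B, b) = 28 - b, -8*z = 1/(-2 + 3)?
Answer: 39141565/577287 ≈ 67.803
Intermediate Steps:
z = -1/8 (z = -1/(8*(-2 + 3)) = -1/8/1 = -1/8*1 = -1/8 ≈ -0.12500)
S(A) = 3 (S(A) = (4*(-6))*(-1/8) = -24*(-1/8) = 3)
S(101)/21381 + 5492/I(214, C(6, -2) - 1*63) = 3/21381 + 5492/(28 - (10 - 1*63)) = 3*(1/21381) + 5492/(28 - (10 - 63)) = 1/7127 + 5492/(28 - 1*(-53)) = 1/7127 + 5492/(28 + 53) = 1/7127 + 5492/81 = 39141565/577287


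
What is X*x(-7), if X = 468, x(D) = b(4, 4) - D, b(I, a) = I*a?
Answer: 10764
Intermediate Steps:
x(D) = 16 - D (x(D) = 4*4 - D = 16 - D)
X*x(-7) = 468*(16 - 1*(-7)) = 468*(16 + 7) = 468*23 = 10764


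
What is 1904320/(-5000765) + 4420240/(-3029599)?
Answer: -16348332816/8885813867 ≈ -1.8398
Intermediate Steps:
1904320/(-5000765) + 4420240/(-3029599) = 1904320*(-1/5000765) + 4420240*(-1/3029599) = -34624/90923 - 4420240/3029599 = -16348332816/8885813867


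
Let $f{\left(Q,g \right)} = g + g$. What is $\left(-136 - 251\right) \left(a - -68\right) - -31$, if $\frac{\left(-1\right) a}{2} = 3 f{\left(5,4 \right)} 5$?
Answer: $66595$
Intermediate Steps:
$f{\left(Q,g \right)} = 2 g$
$a = -240$ ($a = - 2 \cdot 3 \cdot 2 \cdot 4 \cdot 5 = - 2 \cdot 3 \cdot 8 \cdot 5 = - 2 \cdot 24 \cdot 5 = \left(-2\right) 120 = -240$)
$\left(-136 - 251\right) \left(a - -68\right) - -31 = \left(-136 - 251\right) \left(-240 - -68\right) - -31 = - 387 \left(-240 + \left(-20 + 88\right)\right) + 31 = - 387 \left(-240 + 68\right) + 31 = \left(-387\right) \left(-172\right) + 31 = 66564 + 31 = 66595$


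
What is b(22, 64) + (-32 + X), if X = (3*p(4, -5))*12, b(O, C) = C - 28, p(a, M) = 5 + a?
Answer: 328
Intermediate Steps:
b(O, C) = -28 + C
X = 324 (X = (3*(5 + 4))*12 = (3*9)*12 = 27*12 = 324)
b(22, 64) + (-32 + X) = (-28 + 64) + (-32 + 324) = 36 + 292 = 328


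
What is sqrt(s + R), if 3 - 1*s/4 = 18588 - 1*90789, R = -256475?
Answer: sqrt(32341) ≈ 179.84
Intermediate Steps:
s = 288816 (s = 12 - 4*(18588 - 1*90789) = 12 - 4*(18588 - 90789) = 12 - 4*(-72201) = 12 + 288804 = 288816)
sqrt(s + R) = sqrt(288816 - 256475) = sqrt(32341)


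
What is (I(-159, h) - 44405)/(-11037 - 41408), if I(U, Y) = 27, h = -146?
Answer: 44378/52445 ≈ 0.84618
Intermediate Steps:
(I(-159, h) - 44405)/(-11037 - 41408) = (27 - 44405)/(-11037 - 41408) = -44378/(-52445) = -44378*(-1/52445) = 44378/52445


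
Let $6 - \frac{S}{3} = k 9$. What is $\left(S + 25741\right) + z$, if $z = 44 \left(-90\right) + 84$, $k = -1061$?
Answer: $50530$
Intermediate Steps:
$S = 28665$ ($S = 18 - 3 \left(\left(-1061\right) 9\right) = 18 - -28647 = 18 + 28647 = 28665$)
$z = -3876$ ($z = -3960 + 84 = -3876$)
$\left(S + 25741\right) + z = \left(28665 + 25741\right) - 3876 = 54406 - 3876 = 50530$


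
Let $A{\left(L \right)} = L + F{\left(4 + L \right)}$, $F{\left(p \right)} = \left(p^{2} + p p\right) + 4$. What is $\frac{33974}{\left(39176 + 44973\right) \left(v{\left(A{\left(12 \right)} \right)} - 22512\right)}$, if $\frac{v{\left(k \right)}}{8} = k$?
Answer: $- \frac{16987}{769458456} \approx -2.2077 \cdot 10^{-5}$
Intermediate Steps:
$F{\left(p \right)} = 4 + 2 p^{2}$ ($F{\left(p \right)} = \left(p^{2} + p^{2}\right) + 4 = 2 p^{2} + 4 = 4 + 2 p^{2}$)
$A{\left(L \right)} = 4 + L + 2 \left(4 + L\right)^{2}$ ($A{\left(L \right)} = L + \left(4 + 2 \left(4 + L\right)^{2}\right) = 4 + L + 2 \left(4 + L\right)^{2}$)
$v{\left(k \right)} = 8 k$
$\frac{33974}{\left(39176 + 44973\right) \left(v{\left(A{\left(12 \right)} \right)} - 22512\right)} = \frac{33974}{\left(39176 + 44973\right) \left(8 \left(4 + 12 + 2 \left(4 + 12\right)^{2}\right) - 22512\right)} = \frac{33974}{84149 \left(8 \left(4 + 12 + 2 \cdot 16^{2}\right) - 22512\right)} = \frac{33974}{84149 \left(8 \left(4 + 12 + 2 \cdot 256\right) - 22512\right)} = \frac{33974}{84149 \left(8 \left(4 + 12 + 512\right) - 22512\right)} = \frac{33974}{84149 \left(8 \cdot 528 - 22512\right)} = \frac{33974}{84149 \left(4224 - 22512\right)} = \frac{33974}{84149 \left(-18288\right)} = \frac{33974}{-1538916912} = 33974 \left(- \frac{1}{1538916912}\right) = - \frac{16987}{769458456}$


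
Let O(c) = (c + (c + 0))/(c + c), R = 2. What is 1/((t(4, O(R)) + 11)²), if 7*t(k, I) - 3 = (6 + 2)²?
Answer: 49/20736 ≈ 0.0023630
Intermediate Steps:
O(c) = 1 (O(c) = (c + c)/((2*c)) = (2*c)*(1/(2*c)) = 1)
t(k, I) = 67/7 (t(k, I) = 3/7 + (6 + 2)²/7 = 3/7 + (⅐)*8² = 3/7 + (⅐)*64 = 3/7 + 64/7 = 67/7)
1/((t(4, O(R)) + 11)²) = 1/((67/7 + 11)²) = 1/((144/7)²) = 1/(20736/49) = 49/20736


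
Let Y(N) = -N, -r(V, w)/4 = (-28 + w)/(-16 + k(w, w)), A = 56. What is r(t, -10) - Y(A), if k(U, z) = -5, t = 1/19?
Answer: 1024/21 ≈ 48.762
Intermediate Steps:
t = 1/19 ≈ 0.052632
r(V, w) = -16/3 + 4*w/21 (r(V, w) = -4*(-28 + w)/(-16 - 5) = -4*(-28 + w)/(-21) = -4*(-28 + w)*(-1)/21 = -4*(4/3 - w/21) = -16/3 + 4*w/21)
r(t, -10) - Y(A) = (-16/3 + (4/21)*(-10)) - (-1)*56 = (-16/3 - 40/21) - 1*(-56) = -152/21 + 56 = 1024/21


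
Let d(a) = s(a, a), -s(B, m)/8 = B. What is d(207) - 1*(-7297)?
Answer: 5641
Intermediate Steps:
s(B, m) = -8*B
d(a) = -8*a
d(207) - 1*(-7297) = -8*207 - 1*(-7297) = -1656 + 7297 = 5641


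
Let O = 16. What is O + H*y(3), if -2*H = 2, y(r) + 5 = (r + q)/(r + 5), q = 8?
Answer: 157/8 ≈ 19.625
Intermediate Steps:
y(r) = -5 + (8 + r)/(5 + r) (y(r) = -5 + (r + 8)/(r + 5) = -5 + (8 + r)/(5 + r))
H = -1 (H = -½*2 = -1)
O + H*y(3) = 16 - (-17 - 4*3)/(5 + 3) = 16 - (-17 - 12)/8 = 16 - (-29)/8 = 16 - 1*(-29/8) = 16 + 29/8 = 157/8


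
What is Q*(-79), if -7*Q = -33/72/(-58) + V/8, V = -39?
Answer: -535225/9744 ≈ -54.929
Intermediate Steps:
Q = 6775/9744 (Q = -(-33/72/(-58) - 39/8)/7 = -(-33*1/72*(-1/58) - 39*⅛)/7 = -(-11/24*(-1/58) - 39/8)/7 = -(11/1392 - 39/8)/7 = -⅐*(-6775/1392) = 6775/9744 ≈ 0.69530)
Q*(-79) = (6775/9744)*(-79) = -535225/9744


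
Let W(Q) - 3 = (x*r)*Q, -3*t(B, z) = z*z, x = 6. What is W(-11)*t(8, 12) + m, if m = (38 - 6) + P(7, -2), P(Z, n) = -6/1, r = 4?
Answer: 12554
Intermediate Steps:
P(Z, n) = -6 (P(Z, n) = -6*1 = -6)
t(B, z) = -z²/3 (t(B, z) = -z*z/3 = -z²/3)
W(Q) = 3 + 24*Q (W(Q) = 3 + (6*4)*Q = 3 + 24*Q)
m = 26 (m = (38 - 6) - 6 = 32 - 6 = 26)
W(-11)*t(8, 12) + m = (3 + 24*(-11))*(-⅓*12²) + 26 = (3 - 264)*(-⅓*144) + 26 = -261*(-48) + 26 = 12528 + 26 = 12554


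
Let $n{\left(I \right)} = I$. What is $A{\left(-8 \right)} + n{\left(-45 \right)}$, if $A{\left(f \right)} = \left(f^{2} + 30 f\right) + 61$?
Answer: $-160$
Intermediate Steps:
$A{\left(f \right)} = 61 + f^{2} + 30 f$
$A{\left(-8 \right)} + n{\left(-45 \right)} = \left(61 + \left(-8\right)^{2} + 30 \left(-8\right)\right) - 45 = \left(61 + 64 - 240\right) - 45 = -115 - 45 = -160$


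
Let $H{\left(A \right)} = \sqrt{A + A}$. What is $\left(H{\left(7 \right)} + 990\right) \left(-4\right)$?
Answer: $-3960 - 4 \sqrt{14} \approx -3975.0$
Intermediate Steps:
$H{\left(A \right)} = \sqrt{2} \sqrt{A}$ ($H{\left(A \right)} = \sqrt{2 A} = \sqrt{2} \sqrt{A}$)
$\left(H{\left(7 \right)} + 990\right) \left(-4\right) = \left(\sqrt{2} \sqrt{7} + 990\right) \left(-4\right) = \left(\sqrt{14} + 990\right) \left(-4\right) = \left(990 + \sqrt{14}\right) \left(-4\right) = -3960 - 4 \sqrt{14}$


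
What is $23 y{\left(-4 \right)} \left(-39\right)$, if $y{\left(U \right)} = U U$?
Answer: $-14352$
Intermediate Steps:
$y{\left(U \right)} = U^{2}$
$23 y{\left(-4 \right)} \left(-39\right) = 23 \left(-4\right)^{2} \left(-39\right) = 23 \cdot 16 \left(-39\right) = 368 \left(-39\right) = -14352$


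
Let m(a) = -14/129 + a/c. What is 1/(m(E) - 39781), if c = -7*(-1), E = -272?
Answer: -903/35957429 ≈ -2.5113e-5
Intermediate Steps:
c = 7
m(a) = -14/129 + a/7
1/(m(E) - 39781) = 1/((-14/129 + (⅐)*(-272)) - 39781) = 1/((-14/129 - 272/7) - 39781) = 1/(-35186/903 - 39781) = 1/(-35957429/903) = -903/35957429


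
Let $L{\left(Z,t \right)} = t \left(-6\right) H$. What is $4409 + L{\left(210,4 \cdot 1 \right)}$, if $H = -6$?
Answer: $4553$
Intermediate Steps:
$L{\left(Z,t \right)} = 36 t$ ($L{\left(Z,t \right)} = t \left(-6\right) \left(-6\right) = - 6 t \left(-6\right) = 36 t$)
$4409 + L{\left(210,4 \cdot 1 \right)} = 4409 + 36 \cdot 4 \cdot 1 = 4409 + 36 \cdot 4 = 4409 + 144 = 4553$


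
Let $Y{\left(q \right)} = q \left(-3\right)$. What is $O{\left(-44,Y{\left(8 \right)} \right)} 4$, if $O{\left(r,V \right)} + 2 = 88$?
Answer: $344$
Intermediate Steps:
$Y{\left(q \right)} = - 3 q$
$O{\left(r,V \right)} = 86$ ($O{\left(r,V \right)} = -2 + 88 = 86$)
$O{\left(-44,Y{\left(8 \right)} \right)} 4 = 86 \cdot 4 = 344$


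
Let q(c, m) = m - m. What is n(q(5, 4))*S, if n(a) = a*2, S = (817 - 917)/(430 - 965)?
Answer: 0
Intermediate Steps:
q(c, m) = 0
S = 20/107 (S = -100/(-535) = -100*(-1/535) = 20/107 ≈ 0.18692)
n(a) = 2*a
n(q(5, 4))*S = (2*0)*(20/107) = 0*(20/107) = 0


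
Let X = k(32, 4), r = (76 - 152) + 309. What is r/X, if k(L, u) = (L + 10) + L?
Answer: 233/74 ≈ 3.1486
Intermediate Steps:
r = 233 (r = -76 + 309 = 233)
k(L, u) = 10 + 2*L (k(L, u) = (10 + L) + L = 10 + 2*L)
X = 74 (X = 10 + 2*32 = 10 + 64 = 74)
r/X = 233/74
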